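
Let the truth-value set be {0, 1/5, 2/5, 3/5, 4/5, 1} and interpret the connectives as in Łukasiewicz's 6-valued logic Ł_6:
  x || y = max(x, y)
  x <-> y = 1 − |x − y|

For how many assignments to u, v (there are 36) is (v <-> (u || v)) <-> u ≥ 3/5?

16

value 1: 3 assignments (counts)
value 4/5: 7 assignments (counts)
value 3/5: 6 assignments (counts)
value 2/5: 7 assignments
value 1/5: 6 assignments
value 0: 7 assignments
So 16 of the 36 assignments meet the threshold.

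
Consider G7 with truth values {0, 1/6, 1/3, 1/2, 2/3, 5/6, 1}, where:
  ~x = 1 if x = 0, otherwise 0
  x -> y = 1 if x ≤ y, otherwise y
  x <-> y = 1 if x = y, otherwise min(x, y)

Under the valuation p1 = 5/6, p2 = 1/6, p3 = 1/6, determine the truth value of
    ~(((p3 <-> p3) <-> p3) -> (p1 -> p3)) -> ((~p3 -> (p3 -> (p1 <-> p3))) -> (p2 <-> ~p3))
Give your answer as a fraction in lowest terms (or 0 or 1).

p3 <-> p3 = 1/6 <-> 1/6 = 1
(p3 <-> p3) <-> p3 = 1 <-> 1/6 = 1/6
p1 -> p3 = 5/6 -> 1/6 = 1/6
((p3 <-> p3) <-> p3) -> (p1 -> p3) = 1/6 -> 1/6 = 1
~(((p3 <-> p3) <-> p3) -> (p1 -> p3)) = ~1 = 0
~p3 = ~1/6 = 0
p1 <-> p3 = 5/6 <-> 1/6 = 1/6
p3 -> (p1 <-> p3) = 1/6 -> 1/6 = 1
~p3 -> (p3 -> (p1 <-> p3)) = 0 -> 1 = 1
~p3 = ~1/6 = 0
p2 <-> ~p3 = 1/6 <-> 0 = 0
(~p3 -> (p3 -> (p1 <-> p3))) -> (p2 <-> ~p3) = 1 -> 0 = 0
~(((p3 <-> p3) <-> p3) -> (p1 -> p3)) -> ((~p3 -> (p3 -> (p1 <-> p3))) -> (p2 <-> ~p3)) = 0 -> 0 = 1

1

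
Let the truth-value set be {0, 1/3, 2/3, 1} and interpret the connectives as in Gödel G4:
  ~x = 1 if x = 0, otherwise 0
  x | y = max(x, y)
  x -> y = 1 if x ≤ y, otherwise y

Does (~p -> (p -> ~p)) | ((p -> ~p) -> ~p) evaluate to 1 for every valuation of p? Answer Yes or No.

p = 0 ↦ 1
p = 1/3 ↦ 1
p = 2/3 ↦ 1
p = 1 ↦ 1
Every assignment gives a value ≥ 1.

Yes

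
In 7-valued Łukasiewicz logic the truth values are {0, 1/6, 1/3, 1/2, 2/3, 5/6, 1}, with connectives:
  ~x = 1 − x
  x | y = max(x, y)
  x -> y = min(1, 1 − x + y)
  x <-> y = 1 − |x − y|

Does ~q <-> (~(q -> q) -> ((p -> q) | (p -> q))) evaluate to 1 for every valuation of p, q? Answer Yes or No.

Counterexample: take p = 0, q = 1/6.
~q = ~1/6 = 5/6
q -> q = 1/6 -> 1/6 = 1
~(q -> q) = ~1 = 0
p -> q = 0 -> 1/6 = 1
p -> q = 0 -> 1/6 = 1
(p -> q) | (p -> q) = 1 | 1 = 1
~(q -> q) -> ((p -> q) | (p -> q)) = 0 -> 1 = 1
~q <-> (~(q -> q) -> ((p -> q) | (p -> q))) = 5/6 <-> 1 = 5/6
This gives 5/6 ≠ 1.

No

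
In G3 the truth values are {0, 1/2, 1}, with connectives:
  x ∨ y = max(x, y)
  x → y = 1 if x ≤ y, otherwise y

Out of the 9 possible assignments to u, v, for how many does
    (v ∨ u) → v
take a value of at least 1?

6

u = 0, v = 0 ↦ 1  ≥
u = 0, v = 1/2 ↦ 1  ≥
u = 0, v = 1 ↦ 1  ≥
u = 1/2, v = 0 ↦ 0  <
u = 1/2, v = 1/2 ↦ 1  ≥
u = 1/2, v = 1 ↦ 1  ≥
u = 1, v = 0 ↦ 0  <
u = 1, v = 1/2 ↦ 1/2  <
u = 1, v = 1 ↦ 1  ≥
So 6 of the 9 assignments meet the threshold.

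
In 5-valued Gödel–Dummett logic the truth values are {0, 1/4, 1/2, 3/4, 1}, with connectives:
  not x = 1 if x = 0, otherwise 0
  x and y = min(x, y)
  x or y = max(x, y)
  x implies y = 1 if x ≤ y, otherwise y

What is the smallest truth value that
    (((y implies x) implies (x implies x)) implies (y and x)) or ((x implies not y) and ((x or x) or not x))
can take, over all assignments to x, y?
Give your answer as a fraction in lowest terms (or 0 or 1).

Take x = 1/4, y = 0:
y implies x = 0 implies 1/4 = 1
x implies x = 1/4 implies 1/4 = 1
(y implies x) implies (x implies x) = 1 implies 1 = 1
y and x = 0 and 1/4 = 0
((y implies x) implies (x implies x)) implies (y and x) = 1 implies 0 = 0
not y = not 0 = 1
x implies not y = 1/4 implies 1 = 1
x or x = 1/4 or 1/4 = 1/4
not x = not 1/4 = 0
(x or x) or not x = 1/4 or 0 = 1/4
(x implies not y) and ((x or x) or not x) = 1 and 1/4 = 1/4
(((y implies x) implies (x implies x)) implies (y and x)) or ((x implies not y) and ((x or x) or not x)) = 0 or 1/4 = 1/4
No assignment yields a value below 1/4, so this is the minimum.

1/4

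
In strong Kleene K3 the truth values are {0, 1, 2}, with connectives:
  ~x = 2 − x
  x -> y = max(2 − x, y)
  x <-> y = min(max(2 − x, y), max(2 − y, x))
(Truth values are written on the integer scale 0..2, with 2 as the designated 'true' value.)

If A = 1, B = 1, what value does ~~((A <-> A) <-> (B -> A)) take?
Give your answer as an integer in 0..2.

A <-> A = 1 <-> 1 = 1
B -> A = 1 -> 1 = 1
(A <-> A) <-> (B -> A) = 1 <-> 1 = 1
~((A <-> A) <-> (B -> A)) = ~1 = 1
~~((A <-> A) <-> (B -> A)) = ~1 = 1

1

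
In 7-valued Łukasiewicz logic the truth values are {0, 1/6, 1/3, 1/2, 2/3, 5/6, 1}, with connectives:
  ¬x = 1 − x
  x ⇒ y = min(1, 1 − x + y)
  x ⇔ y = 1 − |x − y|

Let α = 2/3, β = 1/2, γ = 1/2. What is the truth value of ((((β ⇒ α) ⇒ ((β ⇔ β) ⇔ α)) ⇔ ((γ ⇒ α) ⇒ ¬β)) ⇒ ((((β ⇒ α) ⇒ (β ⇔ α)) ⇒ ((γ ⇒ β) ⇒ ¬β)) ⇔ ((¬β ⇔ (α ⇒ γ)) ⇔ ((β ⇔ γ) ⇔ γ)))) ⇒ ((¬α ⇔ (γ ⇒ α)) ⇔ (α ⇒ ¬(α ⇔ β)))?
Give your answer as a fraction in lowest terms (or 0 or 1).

5/6

β ⇒ α = 1/2 ⇒ 2/3 = 1
β ⇔ β = 1/2 ⇔ 1/2 = 1
(β ⇔ β) ⇔ α = 1 ⇔ 2/3 = 2/3
(β ⇒ α) ⇒ ((β ⇔ β) ⇔ α) = 1 ⇒ 2/3 = 2/3
γ ⇒ α = 1/2 ⇒ 2/3 = 1
¬β = ¬1/2 = 1/2
(γ ⇒ α) ⇒ ¬β = 1 ⇒ 1/2 = 1/2
((β ⇒ α) ⇒ ((β ⇔ β) ⇔ α)) ⇔ ((γ ⇒ α) ⇒ ¬β) = 2/3 ⇔ 1/2 = 5/6
β ⇒ α = 1/2 ⇒ 2/3 = 1
β ⇔ α = 1/2 ⇔ 2/3 = 5/6
(β ⇒ α) ⇒ (β ⇔ α) = 1 ⇒ 5/6 = 5/6
γ ⇒ β = 1/2 ⇒ 1/2 = 1
¬β = ¬1/2 = 1/2
(γ ⇒ β) ⇒ ¬β = 1 ⇒ 1/2 = 1/2
((β ⇒ α) ⇒ (β ⇔ α)) ⇒ ((γ ⇒ β) ⇒ ¬β) = 5/6 ⇒ 1/2 = 2/3
¬β = ¬1/2 = 1/2
α ⇒ γ = 2/3 ⇒ 1/2 = 5/6
¬β ⇔ (α ⇒ γ) = 1/2 ⇔ 5/6 = 2/3
β ⇔ γ = 1/2 ⇔ 1/2 = 1
(β ⇔ γ) ⇔ γ = 1 ⇔ 1/2 = 1/2
(¬β ⇔ (α ⇒ γ)) ⇔ ((β ⇔ γ) ⇔ γ) = 2/3 ⇔ 1/2 = 5/6
(((β ⇒ α) ⇒ (β ⇔ α)) ⇒ ((γ ⇒ β) ⇒ ¬β)) ⇔ ((¬β ⇔ (α ⇒ γ)) ⇔ ((β ⇔ γ) ⇔ γ)) = 2/3 ⇔ 5/6 = 5/6
(((β ⇒ α) ⇒ ((β ⇔ β) ⇔ α)) ⇔ ((γ ⇒ α) ⇒ ¬β)) ⇒ ((((β ⇒ α) ⇒ (β ⇔ α)) ⇒ ((γ ⇒ β) ⇒ ¬β)) ⇔ ((¬β ⇔ (α ⇒ γ)) ⇔ ((β ⇔ γ) ⇔ γ))) = 5/6 ⇒ 5/6 = 1
¬α = ¬2/3 = 1/3
γ ⇒ α = 1/2 ⇒ 2/3 = 1
¬α ⇔ (γ ⇒ α) = 1/3 ⇔ 1 = 1/3
α ⇔ β = 2/3 ⇔ 1/2 = 5/6
¬(α ⇔ β) = ¬5/6 = 1/6
α ⇒ ¬(α ⇔ β) = 2/3 ⇒ 1/6 = 1/2
(¬α ⇔ (γ ⇒ α)) ⇔ (α ⇒ ¬(α ⇔ β)) = 1/3 ⇔ 1/2 = 5/6
((((β ⇒ α) ⇒ ((β ⇔ β) ⇔ α)) ⇔ ((γ ⇒ α) ⇒ ¬β)) ⇒ ((((β ⇒ α) ⇒ (β ⇔ α)) ⇒ ((γ ⇒ β) ⇒ ¬β)) ⇔ ((¬β ⇔ (α ⇒ γ)) ⇔ ((β ⇔ γ) ⇔ γ)))) ⇒ ((¬α ⇔ (γ ⇒ α)) ⇔ (α ⇒ ¬(α ⇔ β))) = 1 ⇒ 5/6 = 5/6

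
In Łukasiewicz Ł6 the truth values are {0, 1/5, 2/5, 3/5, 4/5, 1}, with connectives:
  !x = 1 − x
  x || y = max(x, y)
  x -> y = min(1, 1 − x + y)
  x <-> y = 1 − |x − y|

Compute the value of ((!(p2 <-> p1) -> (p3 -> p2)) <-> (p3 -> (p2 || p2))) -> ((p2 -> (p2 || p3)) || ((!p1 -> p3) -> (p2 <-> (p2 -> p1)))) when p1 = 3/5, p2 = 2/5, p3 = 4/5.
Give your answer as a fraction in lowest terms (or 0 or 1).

1

p2 <-> p1 = 2/5 <-> 3/5 = 4/5
!(p2 <-> p1) = !4/5 = 1/5
p3 -> p2 = 4/5 -> 2/5 = 3/5
!(p2 <-> p1) -> (p3 -> p2) = 1/5 -> 3/5 = 1
p2 || p2 = 2/5 || 2/5 = 2/5
p3 -> (p2 || p2) = 4/5 -> 2/5 = 3/5
(!(p2 <-> p1) -> (p3 -> p2)) <-> (p3 -> (p2 || p2)) = 1 <-> 3/5 = 3/5
p2 || p3 = 2/5 || 4/5 = 4/5
p2 -> (p2 || p3) = 2/5 -> 4/5 = 1
!p1 = !3/5 = 2/5
!p1 -> p3 = 2/5 -> 4/5 = 1
p2 -> p1 = 2/5 -> 3/5 = 1
p2 <-> (p2 -> p1) = 2/5 <-> 1 = 2/5
(!p1 -> p3) -> (p2 <-> (p2 -> p1)) = 1 -> 2/5 = 2/5
(p2 -> (p2 || p3)) || ((!p1 -> p3) -> (p2 <-> (p2 -> p1))) = 1 || 2/5 = 1
((!(p2 <-> p1) -> (p3 -> p2)) <-> (p3 -> (p2 || p2))) -> ((p2 -> (p2 || p3)) || ((!p1 -> p3) -> (p2 <-> (p2 -> p1)))) = 3/5 -> 1 = 1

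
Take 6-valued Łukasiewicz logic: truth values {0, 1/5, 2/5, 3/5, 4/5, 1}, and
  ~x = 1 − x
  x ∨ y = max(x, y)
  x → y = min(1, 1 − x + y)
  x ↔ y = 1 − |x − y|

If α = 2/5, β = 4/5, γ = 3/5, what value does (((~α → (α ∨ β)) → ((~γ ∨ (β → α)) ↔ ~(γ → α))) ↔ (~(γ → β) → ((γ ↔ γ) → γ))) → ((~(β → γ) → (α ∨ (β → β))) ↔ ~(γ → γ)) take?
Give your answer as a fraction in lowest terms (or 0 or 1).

~α = ~2/5 = 3/5
α ∨ β = 2/5 ∨ 4/5 = 4/5
~α → (α ∨ β) = 3/5 → 4/5 = 1
~γ = ~3/5 = 2/5
β → α = 4/5 → 2/5 = 3/5
~γ ∨ (β → α) = 2/5 ∨ 3/5 = 3/5
γ → α = 3/5 → 2/5 = 4/5
~(γ → α) = ~4/5 = 1/5
(~γ ∨ (β → α)) ↔ ~(γ → α) = 3/5 ↔ 1/5 = 3/5
(~α → (α ∨ β)) → ((~γ ∨ (β → α)) ↔ ~(γ → α)) = 1 → 3/5 = 3/5
γ → β = 3/5 → 4/5 = 1
~(γ → β) = ~1 = 0
γ ↔ γ = 3/5 ↔ 3/5 = 1
(γ ↔ γ) → γ = 1 → 3/5 = 3/5
~(γ → β) → ((γ ↔ γ) → γ) = 0 → 3/5 = 1
((~α → (α ∨ β)) → ((~γ ∨ (β → α)) ↔ ~(γ → α))) ↔ (~(γ → β) → ((γ ↔ γ) → γ)) = 3/5 ↔ 1 = 3/5
β → γ = 4/5 → 3/5 = 4/5
~(β → γ) = ~4/5 = 1/5
β → β = 4/5 → 4/5 = 1
α ∨ (β → β) = 2/5 ∨ 1 = 1
~(β → γ) → (α ∨ (β → β)) = 1/5 → 1 = 1
γ → γ = 3/5 → 3/5 = 1
~(γ → γ) = ~1 = 0
(~(β → γ) → (α ∨ (β → β))) ↔ ~(γ → γ) = 1 ↔ 0 = 0
(((~α → (α ∨ β)) → ((~γ ∨ (β → α)) ↔ ~(γ → α))) ↔ (~(γ → β) → ((γ ↔ γ) → γ))) → ((~(β → γ) → (α ∨ (β → β))) ↔ ~(γ → γ)) = 3/5 → 0 = 2/5

2/5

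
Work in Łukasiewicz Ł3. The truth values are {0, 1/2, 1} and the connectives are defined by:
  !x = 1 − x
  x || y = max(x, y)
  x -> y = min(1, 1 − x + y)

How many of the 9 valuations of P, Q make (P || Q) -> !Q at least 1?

5

P = 0, Q = 0 ↦ 1  ≥
P = 0, Q = 1/2 ↦ 1  ≥
P = 0, Q = 1 ↦ 0  <
P = 1/2, Q = 0 ↦ 1  ≥
P = 1/2, Q = 1/2 ↦ 1  ≥
P = 1/2, Q = 1 ↦ 0  <
P = 1, Q = 0 ↦ 1  ≥
P = 1, Q = 1/2 ↦ 1/2  <
P = 1, Q = 1 ↦ 0  <
So 5 of the 9 assignments meet the threshold.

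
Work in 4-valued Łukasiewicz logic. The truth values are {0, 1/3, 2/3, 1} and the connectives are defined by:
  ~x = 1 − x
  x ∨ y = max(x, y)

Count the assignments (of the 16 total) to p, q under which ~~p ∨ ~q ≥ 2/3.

p = 0, q = 0 ↦ 1  ≥
p = 0, q = 1/3 ↦ 2/3  ≥
p = 0, q = 2/3 ↦ 1/3  <
p = 0, q = 1 ↦ 0  <
p = 1/3, q = 0 ↦ 1  ≥
p = 1/3, q = 1/3 ↦ 2/3  ≥
p = 1/3, q = 2/3 ↦ 1/3  <
p = 1/3, q = 1 ↦ 1/3  <
p = 2/3, q = 0 ↦ 1  ≥
p = 2/3, q = 1/3 ↦ 2/3  ≥
p = 2/3, q = 2/3 ↦ 2/3  ≥
p = 2/3, q = 1 ↦ 2/3  ≥
p = 1, q = 0 ↦ 1  ≥
p = 1, q = 1/3 ↦ 1  ≥
p = 1, q = 2/3 ↦ 1  ≥
p = 1, q = 1 ↦ 1  ≥
So 12 of the 16 assignments meet the threshold.

12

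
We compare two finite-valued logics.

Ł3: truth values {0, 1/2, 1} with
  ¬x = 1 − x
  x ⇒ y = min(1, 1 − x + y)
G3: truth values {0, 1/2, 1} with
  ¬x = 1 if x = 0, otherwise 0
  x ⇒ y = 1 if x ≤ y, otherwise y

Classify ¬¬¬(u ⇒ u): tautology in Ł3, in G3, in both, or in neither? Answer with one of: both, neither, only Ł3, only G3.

In Ł3: at u = 0 the value is 0 — not a tautology.
In G3: at u = 0 the value is 0 — not a tautology.

neither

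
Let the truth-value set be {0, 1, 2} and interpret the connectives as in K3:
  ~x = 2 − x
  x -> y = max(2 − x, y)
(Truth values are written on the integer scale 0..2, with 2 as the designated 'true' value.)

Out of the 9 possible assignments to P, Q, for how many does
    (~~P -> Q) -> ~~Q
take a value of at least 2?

4

P = 0, Q = 0 ↦ 0  <
P = 0, Q = 1 ↦ 1  <
P = 0, Q = 2 ↦ 2  ≥
P = 1, Q = 0 ↦ 1  <
P = 1, Q = 1 ↦ 1  <
P = 1, Q = 2 ↦ 2  ≥
P = 2, Q = 0 ↦ 2  ≥
P = 2, Q = 1 ↦ 1  <
P = 2, Q = 2 ↦ 2  ≥
So 4 of the 9 assignments meet the threshold.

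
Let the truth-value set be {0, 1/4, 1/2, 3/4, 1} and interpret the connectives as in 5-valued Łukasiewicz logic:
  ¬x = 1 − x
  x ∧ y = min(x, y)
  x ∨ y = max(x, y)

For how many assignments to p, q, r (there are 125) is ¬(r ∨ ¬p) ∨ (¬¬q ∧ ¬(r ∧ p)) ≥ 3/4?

value 1: 13 assignments (counts)
value 3/4: 31 assignments (counts)
value 1/2: 37 assignments
value 1/4: 31 assignments
value 0: 13 assignments
So 44 of the 125 assignments meet the threshold.

44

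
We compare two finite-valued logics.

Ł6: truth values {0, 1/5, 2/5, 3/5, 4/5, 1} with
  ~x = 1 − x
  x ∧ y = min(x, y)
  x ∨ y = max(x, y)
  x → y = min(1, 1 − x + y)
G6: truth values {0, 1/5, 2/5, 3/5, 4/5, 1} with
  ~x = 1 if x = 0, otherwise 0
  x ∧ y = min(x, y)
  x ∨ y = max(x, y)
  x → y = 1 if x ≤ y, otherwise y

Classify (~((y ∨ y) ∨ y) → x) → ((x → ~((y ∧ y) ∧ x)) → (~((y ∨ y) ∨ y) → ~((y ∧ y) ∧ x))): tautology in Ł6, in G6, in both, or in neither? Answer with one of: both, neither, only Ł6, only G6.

both

In Ł6: every assignment gives 1 — tautology.
In G6: every assignment gives 1 — tautology.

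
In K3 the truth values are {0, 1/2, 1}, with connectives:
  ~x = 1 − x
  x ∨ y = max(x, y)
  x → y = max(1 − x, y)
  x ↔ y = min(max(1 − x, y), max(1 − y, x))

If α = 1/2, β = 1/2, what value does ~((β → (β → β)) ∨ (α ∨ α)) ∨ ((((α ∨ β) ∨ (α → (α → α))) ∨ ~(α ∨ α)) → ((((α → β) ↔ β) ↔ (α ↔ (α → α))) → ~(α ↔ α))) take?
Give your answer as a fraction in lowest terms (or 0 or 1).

1/2

β → β = 1/2 → 1/2 = 1/2
β → (β → β) = 1/2 → 1/2 = 1/2
α ∨ α = 1/2 ∨ 1/2 = 1/2
(β → (β → β)) ∨ (α ∨ α) = 1/2 ∨ 1/2 = 1/2
~((β → (β → β)) ∨ (α ∨ α)) = ~1/2 = 1/2
α ∨ β = 1/2 ∨ 1/2 = 1/2
α → α = 1/2 → 1/2 = 1/2
α → (α → α) = 1/2 → 1/2 = 1/2
(α ∨ β) ∨ (α → (α → α)) = 1/2 ∨ 1/2 = 1/2
α ∨ α = 1/2 ∨ 1/2 = 1/2
~(α ∨ α) = ~1/2 = 1/2
((α ∨ β) ∨ (α → (α → α))) ∨ ~(α ∨ α) = 1/2 ∨ 1/2 = 1/2
α → β = 1/2 → 1/2 = 1/2
(α → β) ↔ β = 1/2 ↔ 1/2 = 1/2
α → α = 1/2 → 1/2 = 1/2
α ↔ (α → α) = 1/2 ↔ 1/2 = 1/2
((α → β) ↔ β) ↔ (α ↔ (α → α)) = 1/2 ↔ 1/2 = 1/2
α ↔ α = 1/2 ↔ 1/2 = 1/2
~(α ↔ α) = ~1/2 = 1/2
(((α → β) ↔ β) ↔ (α ↔ (α → α))) → ~(α ↔ α) = 1/2 → 1/2 = 1/2
(((α ∨ β) ∨ (α → (α → α))) ∨ ~(α ∨ α)) → ((((α → β) ↔ β) ↔ (α ↔ (α → α))) → ~(α ↔ α)) = 1/2 → 1/2 = 1/2
~((β → (β → β)) ∨ (α ∨ α)) ∨ ((((α ∨ β) ∨ (α → (α → α))) ∨ ~(α ∨ α)) → ((((α → β) ↔ β) ↔ (α ↔ (α → α))) → ~(α ↔ α))) = 1/2 ∨ 1/2 = 1/2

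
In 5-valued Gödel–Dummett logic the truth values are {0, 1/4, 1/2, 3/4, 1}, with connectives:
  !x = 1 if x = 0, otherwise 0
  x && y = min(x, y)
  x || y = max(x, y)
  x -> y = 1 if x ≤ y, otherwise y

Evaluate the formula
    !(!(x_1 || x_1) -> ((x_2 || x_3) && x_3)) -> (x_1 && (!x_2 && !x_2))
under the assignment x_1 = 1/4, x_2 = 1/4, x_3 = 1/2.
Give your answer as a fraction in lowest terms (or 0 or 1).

1

x_1 || x_1 = 1/4 || 1/4 = 1/4
!(x_1 || x_1) = !1/4 = 0
x_2 || x_3 = 1/4 || 1/2 = 1/2
(x_2 || x_3) && x_3 = 1/2 && 1/2 = 1/2
!(x_1 || x_1) -> ((x_2 || x_3) && x_3) = 0 -> 1/2 = 1
!(!(x_1 || x_1) -> ((x_2 || x_3) && x_3)) = !1 = 0
!x_2 = !1/4 = 0
!x_2 = !1/4 = 0
!x_2 && !x_2 = 0 && 0 = 0
x_1 && (!x_2 && !x_2) = 1/4 && 0 = 0
!(!(x_1 || x_1) -> ((x_2 || x_3) && x_3)) -> (x_1 && (!x_2 && !x_2)) = 0 -> 0 = 1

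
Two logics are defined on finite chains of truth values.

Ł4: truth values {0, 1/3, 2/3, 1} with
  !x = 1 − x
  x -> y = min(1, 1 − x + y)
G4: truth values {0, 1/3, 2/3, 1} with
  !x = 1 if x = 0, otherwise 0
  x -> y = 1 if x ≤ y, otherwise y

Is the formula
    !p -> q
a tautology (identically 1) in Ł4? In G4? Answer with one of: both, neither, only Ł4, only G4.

In Ł4: at p = 0, q = 0 the value is 0 — not a tautology.
In G4: at p = 0, q = 0 the value is 0 — not a tautology.

neither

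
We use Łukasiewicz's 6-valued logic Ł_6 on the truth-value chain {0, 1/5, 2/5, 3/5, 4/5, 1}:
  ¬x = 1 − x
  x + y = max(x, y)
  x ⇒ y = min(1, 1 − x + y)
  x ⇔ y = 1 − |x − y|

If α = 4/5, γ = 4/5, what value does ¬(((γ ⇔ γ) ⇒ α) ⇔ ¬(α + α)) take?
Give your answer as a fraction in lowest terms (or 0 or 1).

γ ⇔ γ = 4/5 ⇔ 4/5 = 1
(γ ⇔ γ) ⇒ α = 1 ⇒ 4/5 = 4/5
α + α = 4/5 + 4/5 = 4/5
¬(α + α) = ¬4/5 = 1/5
((γ ⇔ γ) ⇒ α) ⇔ ¬(α + α) = 4/5 ⇔ 1/5 = 2/5
¬(((γ ⇔ γ) ⇒ α) ⇔ ¬(α + α)) = ¬2/5 = 3/5

3/5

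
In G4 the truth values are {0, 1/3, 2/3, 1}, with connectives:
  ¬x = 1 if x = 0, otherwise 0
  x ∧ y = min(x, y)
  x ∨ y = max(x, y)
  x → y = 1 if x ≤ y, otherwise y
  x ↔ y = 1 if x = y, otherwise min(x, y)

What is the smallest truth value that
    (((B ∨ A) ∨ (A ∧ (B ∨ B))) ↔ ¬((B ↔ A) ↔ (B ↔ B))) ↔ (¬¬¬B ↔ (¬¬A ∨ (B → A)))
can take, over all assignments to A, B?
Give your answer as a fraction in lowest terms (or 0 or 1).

Take A = 0, B = 1/3:
B ∨ A = 1/3 ∨ 0 = 1/3
B ∨ B = 1/3 ∨ 1/3 = 1/3
A ∧ (B ∨ B) = 0 ∧ 1/3 = 0
(B ∨ A) ∨ (A ∧ (B ∨ B)) = 1/3 ∨ 0 = 1/3
B ↔ A = 1/3 ↔ 0 = 0
B ↔ B = 1/3 ↔ 1/3 = 1
(B ↔ A) ↔ (B ↔ B) = 0 ↔ 1 = 0
¬((B ↔ A) ↔ (B ↔ B)) = ¬0 = 1
((B ∨ A) ∨ (A ∧ (B ∨ B))) ↔ ¬((B ↔ A) ↔ (B ↔ B)) = 1/3 ↔ 1 = 1/3
¬B = ¬1/3 = 0
¬¬B = ¬0 = 1
¬¬¬B = ¬1 = 0
¬A = ¬0 = 1
¬¬A = ¬1 = 0
B → A = 1/3 → 0 = 0
¬¬A ∨ (B → A) = 0 ∨ 0 = 0
¬¬¬B ↔ (¬¬A ∨ (B → A)) = 0 ↔ 0 = 1
(((B ∨ A) ∨ (A ∧ (B ∨ B))) ↔ ¬((B ↔ A) ↔ (B ↔ B))) ↔ (¬¬¬B ↔ (¬¬A ∨ (B → A))) = 1/3 ↔ 1 = 1/3
No assignment yields a value below 1/3, so this is the minimum.

1/3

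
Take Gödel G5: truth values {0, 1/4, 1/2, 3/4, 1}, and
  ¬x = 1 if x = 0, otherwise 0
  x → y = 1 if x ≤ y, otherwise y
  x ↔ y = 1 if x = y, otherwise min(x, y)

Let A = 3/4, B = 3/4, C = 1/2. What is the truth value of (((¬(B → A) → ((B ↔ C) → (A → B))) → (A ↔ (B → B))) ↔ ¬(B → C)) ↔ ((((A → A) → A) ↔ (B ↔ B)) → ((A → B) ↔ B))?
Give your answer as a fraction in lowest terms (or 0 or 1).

0

B → A = 3/4 → 3/4 = 1
¬(B → A) = ¬1 = 0
B ↔ C = 3/4 ↔ 1/2 = 1/2
A → B = 3/4 → 3/4 = 1
(B ↔ C) → (A → B) = 1/2 → 1 = 1
¬(B → A) → ((B ↔ C) → (A → B)) = 0 → 1 = 1
B → B = 3/4 → 3/4 = 1
A ↔ (B → B) = 3/4 ↔ 1 = 3/4
(¬(B → A) → ((B ↔ C) → (A → B))) → (A ↔ (B → B)) = 1 → 3/4 = 3/4
B → C = 3/4 → 1/2 = 1/2
¬(B → C) = ¬1/2 = 0
((¬(B → A) → ((B ↔ C) → (A → B))) → (A ↔ (B → B))) ↔ ¬(B → C) = 3/4 ↔ 0 = 0
A → A = 3/4 → 3/4 = 1
(A → A) → A = 1 → 3/4 = 3/4
B ↔ B = 3/4 ↔ 3/4 = 1
((A → A) → A) ↔ (B ↔ B) = 3/4 ↔ 1 = 3/4
A → B = 3/4 → 3/4 = 1
(A → B) ↔ B = 1 ↔ 3/4 = 3/4
(((A → A) → A) ↔ (B ↔ B)) → ((A → B) ↔ B) = 3/4 → 3/4 = 1
(((¬(B → A) → ((B ↔ C) → (A → B))) → (A ↔ (B → B))) ↔ ¬(B → C)) ↔ ((((A → A) → A) ↔ (B ↔ B)) → ((A → B) ↔ B)) = 0 ↔ 1 = 0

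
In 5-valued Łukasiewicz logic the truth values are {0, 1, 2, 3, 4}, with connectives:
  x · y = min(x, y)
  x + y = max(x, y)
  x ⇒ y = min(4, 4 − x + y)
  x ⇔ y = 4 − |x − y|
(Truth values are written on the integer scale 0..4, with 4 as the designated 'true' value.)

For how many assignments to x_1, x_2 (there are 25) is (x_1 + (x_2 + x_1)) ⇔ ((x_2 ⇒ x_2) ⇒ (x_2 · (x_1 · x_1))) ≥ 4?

value 4: 5 assignments (counts)
value 3: 8 assignments
value 2: 6 assignments
value 1: 4 assignments
value 0: 2 assignments
So 5 of the 25 assignments meet the threshold.

5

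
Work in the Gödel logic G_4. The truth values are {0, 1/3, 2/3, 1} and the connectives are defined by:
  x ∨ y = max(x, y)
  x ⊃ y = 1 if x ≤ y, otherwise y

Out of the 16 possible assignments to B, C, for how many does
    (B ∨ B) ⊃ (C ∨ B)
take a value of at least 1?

16

B = 0, C = 0 ↦ 1  ≥
B = 0, C = 1/3 ↦ 1  ≥
B = 0, C = 2/3 ↦ 1  ≥
B = 0, C = 1 ↦ 1  ≥
B = 1/3, C = 0 ↦ 1  ≥
B = 1/3, C = 1/3 ↦ 1  ≥
B = 1/3, C = 2/3 ↦ 1  ≥
B = 1/3, C = 1 ↦ 1  ≥
B = 2/3, C = 0 ↦ 1  ≥
B = 2/3, C = 1/3 ↦ 1  ≥
B = 2/3, C = 2/3 ↦ 1  ≥
B = 2/3, C = 1 ↦ 1  ≥
B = 1, C = 0 ↦ 1  ≥
B = 1, C = 1/3 ↦ 1  ≥
B = 1, C = 2/3 ↦ 1  ≥
B = 1, C = 1 ↦ 1  ≥
So 16 of the 16 assignments meet the threshold.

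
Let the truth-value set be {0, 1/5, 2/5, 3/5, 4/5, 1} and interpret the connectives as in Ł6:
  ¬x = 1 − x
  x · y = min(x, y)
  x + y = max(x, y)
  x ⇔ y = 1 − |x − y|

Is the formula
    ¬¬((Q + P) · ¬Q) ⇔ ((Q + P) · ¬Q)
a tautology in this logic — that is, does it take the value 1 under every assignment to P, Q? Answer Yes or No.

At P = 4/5, Q = 3/5, for instance:
Q + P = 3/5 + 4/5 = 4/5
¬Q = ¬3/5 = 2/5
(Q + P) · ¬Q = 4/5 · 2/5 = 2/5
¬((Q + P) · ¬Q) = ¬2/5 = 3/5
¬¬((Q + P) · ¬Q) = ¬3/5 = 2/5
¬¬((Q + P) · ¬Q) ⇔ ((Q + P) · ¬Q) = 2/5 ⇔ 2/5 = 1
and checking the remaining 35 assignments likewise gives ≥ 1 in every case.

Yes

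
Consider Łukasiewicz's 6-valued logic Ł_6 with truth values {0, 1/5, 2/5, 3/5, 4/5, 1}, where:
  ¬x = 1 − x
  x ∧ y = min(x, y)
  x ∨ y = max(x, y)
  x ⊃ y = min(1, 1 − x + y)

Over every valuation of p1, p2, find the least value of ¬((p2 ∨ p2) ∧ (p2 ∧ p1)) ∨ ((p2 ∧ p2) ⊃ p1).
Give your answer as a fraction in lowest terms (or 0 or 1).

Take p1 = 2/5, p2 = 4/5:
p2 ∨ p2 = 4/5 ∨ 4/5 = 4/5
p2 ∧ p1 = 4/5 ∧ 2/5 = 2/5
(p2 ∨ p2) ∧ (p2 ∧ p1) = 4/5 ∧ 2/5 = 2/5
¬((p2 ∨ p2) ∧ (p2 ∧ p1)) = ¬2/5 = 3/5
p2 ∧ p2 = 4/5 ∧ 4/5 = 4/5
(p2 ∧ p2) ⊃ p1 = 4/5 ⊃ 2/5 = 3/5
¬((p2 ∨ p2) ∧ (p2 ∧ p1)) ∨ ((p2 ∧ p2) ⊃ p1) = 3/5 ∨ 3/5 = 3/5
No assignment yields a value below 3/5, so this is the minimum.

3/5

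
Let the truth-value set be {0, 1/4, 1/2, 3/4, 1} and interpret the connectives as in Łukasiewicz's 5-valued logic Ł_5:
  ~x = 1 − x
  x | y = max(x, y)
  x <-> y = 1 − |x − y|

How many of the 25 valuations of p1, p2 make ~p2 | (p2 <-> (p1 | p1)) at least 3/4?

18

value 1: 9 assignments (counts)
value 3/4: 9 assignments (counts)
value 1/2: 4 assignments
value 1/4: 2 assignments
value 0: 1 assignment
So 18 of the 25 assignments meet the threshold.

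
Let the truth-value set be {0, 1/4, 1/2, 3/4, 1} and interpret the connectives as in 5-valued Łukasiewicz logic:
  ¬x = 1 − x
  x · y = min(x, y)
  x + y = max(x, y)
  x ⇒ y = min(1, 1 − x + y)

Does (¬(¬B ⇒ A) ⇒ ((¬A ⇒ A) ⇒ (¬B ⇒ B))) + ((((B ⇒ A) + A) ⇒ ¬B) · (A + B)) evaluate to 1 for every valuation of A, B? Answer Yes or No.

No

Counterexample: take A = 1/4, B = 0.
¬B = ¬0 = 1
¬B ⇒ A = 1 ⇒ 1/4 = 1/4
¬(¬B ⇒ A) = ¬1/4 = 3/4
¬A = ¬1/4 = 3/4
¬A ⇒ A = 3/4 ⇒ 1/4 = 1/2
¬B = ¬0 = 1
¬B ⇒ B = 1 ⇒ 0 = 0
(¬A ⇒ A) ⇒ (¬B ⇒ B) = 1/2 ⇒ 0 = 1/2
¬(¬B ⇒ A) ⇒ ((¬A ⇒ A) ⇒ (¬B ⇒ B)) = 3/4 ⇒ 1/2 = 3/4
B ⇒ A = 0 ⇒ 1/4 = 1
(B ⇒ A) + A = 1 + 1/4 = 1
¬B = ¬0 = 1
((B ⇒ A) + A) ⇒ ¬B = 1 ⇒ 1 = 1
A + B = 1/4 + 0 = 1/4
(((B ⇒ A) + A) ⇒ ¬B) · (A + B) = 1 · 1/4 = 1/4
(¬(¬B ⇒ A) ⇒ ((¬A ⇒ A) ⇒ (¬B ⇒ B))) + ((((B ⇒ A) + A) ⇒ ¬B) · (A + B)) = 3/4 + 1/4 = 3/4
This gives 3/4 ≠ 1.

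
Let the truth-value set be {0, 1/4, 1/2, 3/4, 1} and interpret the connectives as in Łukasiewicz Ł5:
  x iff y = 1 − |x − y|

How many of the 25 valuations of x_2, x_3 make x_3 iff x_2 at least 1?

value 1: 5 assignments (counts)
value 3/4: 8 assignments
value 1/2: 6 assignments
value 1/4: 4 assignments
value 0: 2 assignments
So 5 of the 25 assignments meet the threshold.

5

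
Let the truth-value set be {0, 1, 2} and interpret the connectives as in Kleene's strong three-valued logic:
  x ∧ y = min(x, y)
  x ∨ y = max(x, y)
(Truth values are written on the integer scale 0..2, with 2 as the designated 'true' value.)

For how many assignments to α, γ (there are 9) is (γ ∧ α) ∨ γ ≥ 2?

3

α = 0, γ = 0 ↦ 0  <
α = 0, γ = 1 ↦ 1  <
α = 0, γ = 2 ↦ 2  ≥
α = 1, γ = 0 ↦ 0  <
α = 1, γ = 1 ↦ 1  <
α = 1, γ = 2 ↦ 2  ≥
α = 2, γ = 0 ↦ 0  <
α = 2, γ = 1 ↦ 1  <
α = 2, γ = 2 ↦ 2  ≥
So 3 of the 9 assignments meet the threshold.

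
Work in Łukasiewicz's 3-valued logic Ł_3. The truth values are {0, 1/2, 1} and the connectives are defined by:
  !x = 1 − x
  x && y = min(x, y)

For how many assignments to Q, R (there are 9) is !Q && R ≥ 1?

1

Q = 0, R = 0 ↦ 0  <
Q = 0, R = 1/2 ↦ 1/2  <
Q = 0, R = 1 ↦ 1  ≥
Q = 1/2, R = 0 ↦ 0  <
Q = 1/2, R = 1/2 ↦ 1/2  <
Q = 1/2, R = 1 ↦ 1/2  <
Q = 1, R = 0 ↦ 0  <
Q = 1, R = 1/2 ↦ 0  <
Q = 1, R = 1 ↦ 0  <
So 1 of the 9 assignments meets the threshold.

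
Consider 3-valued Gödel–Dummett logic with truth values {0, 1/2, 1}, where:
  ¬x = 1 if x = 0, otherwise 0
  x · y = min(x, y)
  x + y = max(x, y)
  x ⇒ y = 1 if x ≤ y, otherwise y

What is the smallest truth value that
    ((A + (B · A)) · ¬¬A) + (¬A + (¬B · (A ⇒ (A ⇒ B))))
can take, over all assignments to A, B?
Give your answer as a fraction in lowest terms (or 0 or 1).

Take A = 1/2, B = 0:
B · A = 0 · 1/2 = 0
A + (B · A) = 1/2 + 0 = 1/2
¬A = ¬1/2 = 0
¬¬A = ¬0 = 1
(A + (B · A)) · ¬¬A = 1/2 · 1 = 1/2
¬A = ¬1/2 = 0
¬B = ¬0 = 1
A ⇒ B = 1/2 ⇒ 0 = 0
A ⇒ (A ⇒ B) = 1/2 ⇒ 0 = 0
¬B · (A ⇒ (A ⇒ B)) = 1 · 0 = 0
¬A + (¬B · (A ⇒ (A ⇒ B))) = 0 + 0 = 0
((A + (B · A)) · ¬¬A) + (¬A + (¬B · (A ⇒ (A ⇒ B)))) = 1/2 + 0 = 1/2
No assignment yields a value below 1/2, so this is the minimum.

1/2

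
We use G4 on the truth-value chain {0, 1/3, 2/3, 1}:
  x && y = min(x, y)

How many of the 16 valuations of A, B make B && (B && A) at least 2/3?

4

A = 0, B = 0 ↦ 0  <
A = 0, B = 1/3 ↦ 0  <
A = 0, B = 2/3 ↦ 0  <
A = 0, B = 1 ↦ 0  <
A = 1/3, B = 0 ↦ 0  <
A = 1/3, B = 1/3 ↦ 1/3  <
A = 1/3, B = 2/3 ↦ 1/3  <
A = 1/3, B = 1 ↦ 1/3  <
A = 2/3, B = 0 ↦ 0  <
A = 2/3, B = 1/3 ↦ 1/3  <
A = 2/3, B = 2/3 ↦ 2/3  ≥
A = 2/3, B = 1 ↦ 2/3  ≥
A = 1, B = 0 ↦ 0  <
A = 1, B = 1/3 ↦ 1/3  <
A = 1, B = 2/3 ↦ 2/3  ≥
A = 1, B = 1 ↦ 1  ≥
So 4 of the 16 assignments meet the threshold.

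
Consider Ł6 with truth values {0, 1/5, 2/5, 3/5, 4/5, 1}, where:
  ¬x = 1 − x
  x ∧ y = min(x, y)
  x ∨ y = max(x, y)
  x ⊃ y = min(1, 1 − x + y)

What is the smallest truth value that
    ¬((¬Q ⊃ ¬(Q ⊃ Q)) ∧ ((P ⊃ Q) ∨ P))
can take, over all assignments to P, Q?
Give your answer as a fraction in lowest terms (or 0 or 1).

Take P = 0, Q = 1:
¬Q = ¬1 = 0
Q ⊃ Q = 1 ⊃ 1 = 1
¬(Q ⊃ Q) = ¬1 = 0
¬Q ⊃ ¬(Q ⊃ Q) = 0 ⊃ 0 = 1
P ⊃ Q = 0 ⊃ 1 = 1
(P ⊃ Q) ∨ P = 1 ∨ 0 = 1
(¬Q ⊃ ¬(Q ⊃ Q)) ∧ ((P ⊃ Q) ∨ P) = 1 ∧ 1 = 1
¬((¬Q ⊃ ¬(Q ⊃ Q)) ∧ ((P ⊃ Q) ∨ P)) = ¬1 = 0
No assignment yields a value below 0, so this is the minimum.

0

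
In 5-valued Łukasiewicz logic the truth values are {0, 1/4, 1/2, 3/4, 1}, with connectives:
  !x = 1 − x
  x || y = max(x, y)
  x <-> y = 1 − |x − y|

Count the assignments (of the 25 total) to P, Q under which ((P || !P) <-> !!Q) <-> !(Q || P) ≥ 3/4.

value 1: 4 assignments (counts)
value 3/4: 5 assignments (counts)
value 1/2: 8 assignments
value 1/4: 5 assignments
value 0: 3 assignments
So 9 of the 25 assignments meet the threshold.

9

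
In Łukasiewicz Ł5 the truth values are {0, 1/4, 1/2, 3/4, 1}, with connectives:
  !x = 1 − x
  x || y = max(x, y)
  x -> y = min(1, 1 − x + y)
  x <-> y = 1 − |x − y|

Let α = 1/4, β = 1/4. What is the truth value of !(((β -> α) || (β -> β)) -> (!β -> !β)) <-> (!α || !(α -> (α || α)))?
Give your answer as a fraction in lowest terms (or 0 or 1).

β -> α = 1/4 -> 1/4 = 1
β -> β = 1/4 -> 1/4 = 1
(β -> α) || (β -> β) = 1 || 1 = 1
!β = !1/4 = 3/4
!β = !1/4 = 3/4
!β -> !β = 3/4 -> 3/4 = 1
((β -> α) || (β -> β)) -> (!β -> !β) = 1 -> 1 = 1
!(((β -> α) || (β -> β)) -> (!β -> !β)) = !1 = 0
!α = !1/4 = 3/4
α || α = 1/4 || 1/4 = 1/4
α -> (α || α) = 1/4 -> 1/4 = 1
!(α -> (α || α)) = !1 = 0
!α || !(α -> (α || α)) = 3/4 || 0 = 3/4
!(((β -> α) || (β -> β)) -> (!β -> !β)) <-> (!α || !(α -> (α || α))) = 0 <-> 3/4 = 1/4

1/4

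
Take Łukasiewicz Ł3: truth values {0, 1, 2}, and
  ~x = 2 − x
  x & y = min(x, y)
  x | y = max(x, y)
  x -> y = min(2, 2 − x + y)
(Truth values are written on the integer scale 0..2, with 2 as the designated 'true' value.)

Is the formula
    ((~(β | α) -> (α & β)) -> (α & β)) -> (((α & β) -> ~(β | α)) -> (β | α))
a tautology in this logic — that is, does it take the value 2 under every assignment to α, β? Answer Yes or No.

No

Counterexample: take α = 0, β = 0.
β | α = 0 | 0 = 0
~(β | α) = ~0 = 2
α & β = 0 & 0 = 0
~(β | α) -> (α & β) = 2 -> 0 = 0
α & β = 0 & 0 = 0
(~(β | α) -> (α & β)) -> (α & β) = 0 -> 0 = 2
α & β = 0 & 0 = 0
β | α = 0 | 0 = 0
~(β | α) = ~0 = 2
(α & β) -> ~(β | α) = 0 -> 2 = 2
β | α = 0 | 0 = 0
((α & β) -> ~(β | α)) -> (β | α) = 2 -> 0 = 0
((~(β | α) -> (α & β)) -> (α & β)) -> (((α & β) -> ~(β | α)) -> (β | α)) = 2 -> 0 = 0
This gives 0 ≠ 2.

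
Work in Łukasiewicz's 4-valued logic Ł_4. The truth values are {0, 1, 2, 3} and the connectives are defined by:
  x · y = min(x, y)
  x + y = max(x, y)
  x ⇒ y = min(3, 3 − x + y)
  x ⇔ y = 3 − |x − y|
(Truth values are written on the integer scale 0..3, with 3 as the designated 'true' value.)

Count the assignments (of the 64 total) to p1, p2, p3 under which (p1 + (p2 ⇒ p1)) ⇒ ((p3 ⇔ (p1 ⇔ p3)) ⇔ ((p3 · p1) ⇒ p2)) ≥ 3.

31

value 3: 31 assignments (counts)
value 2: 22 assignments
value 1: 8 assignments
value 0: 3 assignments
So 31 of the 64 assignments meet the threshold.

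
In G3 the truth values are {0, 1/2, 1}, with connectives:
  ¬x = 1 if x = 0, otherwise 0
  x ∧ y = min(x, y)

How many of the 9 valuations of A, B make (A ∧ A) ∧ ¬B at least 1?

1

A = 0, B = 0 ↦ 0  <
A = 0, B = 1/2 ↦ 0  <
A = 0, B = 1 ↦ 0  <
A = 1/2, B = 0 ↦ 1/2  <
A = 1/2, B = 1/2 ↦ 0  <
A = 1/2, B = 1 ↦ 0  <
A = 1, B = 0 ↦ 1  ≥
A = 1, B = 1/2 ↦ 0  <
A = 1, B = 1 ↦ 0  <
So 1 of the 9 assignments meets the threshold.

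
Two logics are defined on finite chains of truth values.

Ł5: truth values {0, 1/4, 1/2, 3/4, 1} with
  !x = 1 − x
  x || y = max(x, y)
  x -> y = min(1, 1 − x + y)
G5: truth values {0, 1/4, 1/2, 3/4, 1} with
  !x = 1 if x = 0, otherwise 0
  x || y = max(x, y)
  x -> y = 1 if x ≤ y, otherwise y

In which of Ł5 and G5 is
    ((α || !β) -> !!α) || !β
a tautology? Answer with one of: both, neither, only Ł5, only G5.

only G5

In Ł5: at α = 0, β = 1/4 the value is 3/4 — not a tautology.
In G5: every assignment gives 1 — tautology.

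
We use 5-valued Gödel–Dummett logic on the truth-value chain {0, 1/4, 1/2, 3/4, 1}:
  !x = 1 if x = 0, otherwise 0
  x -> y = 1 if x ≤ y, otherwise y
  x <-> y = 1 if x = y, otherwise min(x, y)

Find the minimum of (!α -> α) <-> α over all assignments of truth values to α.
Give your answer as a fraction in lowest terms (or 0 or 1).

1/4

Take α = 1/4:
!α = !1/4 = 0
!α -> α = 0 -> 1/4 = 1
(!α -> α) <-> α = 1 <-> 1/4 = 1/4
No assignment yields a value below 1/4, so this is the minimum.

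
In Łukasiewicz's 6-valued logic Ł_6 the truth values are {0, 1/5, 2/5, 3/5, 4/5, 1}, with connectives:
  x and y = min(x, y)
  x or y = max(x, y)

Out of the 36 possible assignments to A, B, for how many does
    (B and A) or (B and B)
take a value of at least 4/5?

value 1: 6 assignments (counts)
value 4/5: 6 assignments (counts)
value 3/5: 6 assignments
value 2/5: 6 assignments
value 1/5: 6 assignments
value 0: 6 assignments
So 12 of the 36 assignments meet the threshold.

12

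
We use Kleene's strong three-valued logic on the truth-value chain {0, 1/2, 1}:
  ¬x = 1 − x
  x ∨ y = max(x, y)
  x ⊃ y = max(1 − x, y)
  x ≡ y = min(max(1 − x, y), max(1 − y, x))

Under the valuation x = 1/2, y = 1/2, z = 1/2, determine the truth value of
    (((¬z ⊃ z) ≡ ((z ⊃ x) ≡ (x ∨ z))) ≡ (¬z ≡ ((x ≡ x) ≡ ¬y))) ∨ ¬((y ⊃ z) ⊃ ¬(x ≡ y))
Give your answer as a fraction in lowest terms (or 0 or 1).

1/2

¬z = ¬1/2 = 1/2
¬z ⊃ z = 1/2 ⊃ 1/2 = 1/2
z ⊃ x = 1/2 ⊃ 1/2 = 1/2
x ∨ z = 1/2 ∨ 1/2 = 1/2
(z ⊃ x) ≡ (x ∨ z) = 1/2 ≡ 1/2 = 1/2
(¬z ⊃ z) ≡ ((z ⊃ x) ≡ (x ∨ z)) = 1/2 ≡ 1/2 = 1/2
¬z = ¬1/2 = 1/2
x ≡ x = 1/2 ≡ 1/2 = 1/2
¬y = ¬1/2 = 1/2
(x ≡ x) ≡ ¬y = 1/2 ≡ 1/2 = 1/2
¬z ≡ ((x ≡ x) ≡ ¬y) = 1/2 ≡ 1/2 = 1/2
((¬z ⊃ z) ≡ ((z ⊃ x) ≡ (x ∨ z))) ≡ (¬z ≡ ((x ≡ x) ≡ ¬y)) = 1/2 ≡ 1/2 = 1/2
y ⊃ z = 1/2 ⊃ 1/2 = 1/2
x ≡ y = 1/2 ≡ 1/2 = 1/2
¬(x ≡ y) = ¬1/2 = 1/2
(y ⊃ z) ⊃ ¬(x ≡ y) = 1/2 ⊃ 1/2 = 1/2
¬((y ⊃ z) ⊃ ¬(x ≡ y)) = ¬1/2 = 1/2
(((¬z ⊃ z) ≡ ((z ⊃ x) ≡ (x ∨ z))) ≡ (¬z ≡ ((x ≡ x) ≡ ¬y))) ∨ ¬((y ⊃ z) ⊃ ¬(x ≡ y)) = 1/2 ∨ 1/2 = 1/2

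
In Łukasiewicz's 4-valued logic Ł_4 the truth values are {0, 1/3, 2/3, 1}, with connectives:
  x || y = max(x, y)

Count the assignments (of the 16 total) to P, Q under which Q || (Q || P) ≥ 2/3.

P = 0, Q = 0 ↦ 0  <
P = 0, Q = 1/3 ↦ 1/3  <
P = 0, Q = 2/3 ↦ 2/3  ≥
P = 0, Q = 1 ↦ 1  ≥
P = 1/3, Q = 0 ↦ 1/3  <
P = 1/3, Q = 1/3 ↦ 1/3  <
P = 1/3, Q = 2/3 ↦ 2/3  ≥
P = 1/3, Q = 1 ↦ 1  ≥
P = 2/3, Q = 0 ↦ 2/3  ≥
P = 2/3, Q = 1/3 ↦ 2/3  ≥
P = 2/3, Q = 2/3 ↦ 2/3  ≥
P = 2/3, Q = 1 ↦ 1  ≥
P = 1, Q = 0 ↦ 1  ≥
P = 1, Q = 1/3 ↦ 1  ≥
P = 1, Q = 2/3 ↦ 1  ≥
P = 1, Q = 1 ↦ 1  ≥
So 12 of the 16 assignments meet the threshold.

12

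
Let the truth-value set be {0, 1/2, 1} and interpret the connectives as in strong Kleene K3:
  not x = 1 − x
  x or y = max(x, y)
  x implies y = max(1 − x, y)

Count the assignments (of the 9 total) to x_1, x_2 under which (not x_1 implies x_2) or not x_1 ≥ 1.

x_1 = 0, x_2 = 0 ↦ 1  ≥
x_1 = 0, x_2 = 1/2 ↦ 1  ≥
x_1 = 0, x_2 = 1 ↦ 1  ≥
x_1 = 1/2, x_2 = 0 ↦ 1/2  <
x_1 = 1/2, x_2 = 1/2 ↦ 1/2  <
x_1 = 1/2, x_2 = 1 ↦ 1  ≥
x_1 = 1, x_2 = 0 ↦ 1  ≥
x_1 = 1, x_2 = 1/2 ↦ 1  ≥
x_1 = 1, x_2 = 1 ↦ 1  ≥
So 7 of the 9 assignments meet the threshold.

7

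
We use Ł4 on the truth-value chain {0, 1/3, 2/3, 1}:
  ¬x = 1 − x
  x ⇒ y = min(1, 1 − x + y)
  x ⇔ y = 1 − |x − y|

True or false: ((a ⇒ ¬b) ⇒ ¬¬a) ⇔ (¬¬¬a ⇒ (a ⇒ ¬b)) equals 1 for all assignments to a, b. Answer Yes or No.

Counterexample: take a = 0, b = 0.
¬b = ¬0 = 1
a ⇒ ¬b = 0 ⇒ 1 = 1
¬a = ¬0 = 1
¬¬a = ¬1 = 0
(a ⇒ ¬b) ⇒ ¬¬a = 1 ⇒ 0 = 0
¬a = ¬0 = 1
¬¬a = ¬1 = 0
¬¬¬a = ¬0 = 1
¬b = ¬0 = 1
a ⇒ ¬b = 0 ⇒ 1 = 1
¬¬¬a ⇒ (a ⇒ ¬b) = 1 ⇒ 1 = 1
((a ⇒ ¬b) ⇒ ¬¬a) ⇔ (¬¬¬a ⇒ (a ⇒ ¬b)) = 0 ⇔ 1 = 0
This gives 0 ≠ 1.

No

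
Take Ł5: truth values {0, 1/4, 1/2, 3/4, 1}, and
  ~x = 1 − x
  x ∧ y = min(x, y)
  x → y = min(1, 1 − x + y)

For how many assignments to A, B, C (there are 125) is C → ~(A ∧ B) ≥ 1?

value 1: 95 assignments (counts)
value 3/4: 16 assignments
value 1/2: 9 assignments
value 1/4: 4 assignments
value 0: 1 assignment
So 95 of the 125 assignments meet the threshold.

95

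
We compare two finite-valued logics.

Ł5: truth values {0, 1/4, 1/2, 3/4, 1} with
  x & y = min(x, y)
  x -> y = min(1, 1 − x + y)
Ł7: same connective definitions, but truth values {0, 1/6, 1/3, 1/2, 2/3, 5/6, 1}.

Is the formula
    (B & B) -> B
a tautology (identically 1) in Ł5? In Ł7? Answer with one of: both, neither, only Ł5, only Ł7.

both

In Ł5: every assignment gives 1 — tautology.
In Ł7: every assignment gives 1 — tautology.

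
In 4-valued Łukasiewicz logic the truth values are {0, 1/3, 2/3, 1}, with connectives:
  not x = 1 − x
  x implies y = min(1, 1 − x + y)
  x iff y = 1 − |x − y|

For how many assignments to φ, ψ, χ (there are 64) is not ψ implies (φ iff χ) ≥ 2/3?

56

value 1: 44 assignments (counts)
value 2/3: 12 assignments (counts)
value 1/3: 6 assignments
value 0: 2 assignments
So 56 of the 64 assignments meet the threshold.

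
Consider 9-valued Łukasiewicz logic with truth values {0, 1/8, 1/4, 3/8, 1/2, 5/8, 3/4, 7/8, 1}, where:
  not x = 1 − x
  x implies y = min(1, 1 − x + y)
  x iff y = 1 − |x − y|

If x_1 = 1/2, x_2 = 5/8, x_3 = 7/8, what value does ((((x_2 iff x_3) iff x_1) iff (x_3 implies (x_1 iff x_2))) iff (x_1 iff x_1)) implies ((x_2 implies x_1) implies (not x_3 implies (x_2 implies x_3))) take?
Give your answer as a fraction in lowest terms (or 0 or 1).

1

x_2 iff x_3 = 5/8 iff 7/8 = 3/4
(x_2 iff x_3) iff x_1 = 3/4 iff 1/2 = 3/4
x_1 iff x_2 = 1/2 iff 5/8 = 7/8
x_3 implies (x_1 iff x_2) = 7/8 implies 7/8 = 1
((x_2 iff x_3) iff x_1) iff (x_3 implies (x_1 iff x_2)) = 3/4 iff 1 = 3/4
x_1 iff x_1 = 1/2 iff 1/2 = 1
(((x_2 iff x_3) iff x_1) iff (x_3 implies (x_1 iff x_2))) iff (x_1 iff x_1) = 3/4 iff 1 = 3/4
x_2 implies x_1 = 5/8 implies 1/2 = 7/8
not x_3 = not 7/8 = 1/8
x_2 implies x_3 = 5/8 implies 7/8 = 1
not x_3 implies (x_2 implies x_3) = 1/8 implies 1 = 1
(x_2 implies x_1) implies (not x_3 implies (x_2 implies x_3)) = 7/8 implies 1 = 1
((((x_2 iff x_3) iff x_1) iff (x_3 implies (x_1 iff x_2))) iff (x_1 iff x_1)) implies ((x_2 implies x_1) implies (not x_3 implies (x_2 implies x_3))) = 3/4 implies 1 = 1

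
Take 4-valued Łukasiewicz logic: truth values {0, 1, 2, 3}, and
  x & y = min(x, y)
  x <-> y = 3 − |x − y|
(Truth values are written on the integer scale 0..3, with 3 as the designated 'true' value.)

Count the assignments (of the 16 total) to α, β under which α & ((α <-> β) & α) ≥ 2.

α = 0, β = 0 ↦ 0  <
α = 0, β = 1 ↦ 0  <
α = 0, β = 2 ↦ 0  <
α = 0, β = 3 ↦ 0  <
α = 1, β = 0 ↦ 1  <
α = 1, β = 1 ↦ 1  <
α = 1, β = 2 ↦ 1  <
α = 1, β = 3 ↦ 1  <
α = 2, β = 0 ↦ 1  <
α = 2, β = 1 ↦ 2  ≥
α = 2, β = 2 ↦ 2  ≥
α = 2, β = 3 ↦ 2  ≥
α = 3, β = 0 ↦ 0  <
α = 3, β = 1 ↦ 1  <
α = 3, β = 2 ↦ 2  ≥
α = 3, β = 3 ↦ 3  ≥
So 5 of the 16 assignments meet the threshold.

5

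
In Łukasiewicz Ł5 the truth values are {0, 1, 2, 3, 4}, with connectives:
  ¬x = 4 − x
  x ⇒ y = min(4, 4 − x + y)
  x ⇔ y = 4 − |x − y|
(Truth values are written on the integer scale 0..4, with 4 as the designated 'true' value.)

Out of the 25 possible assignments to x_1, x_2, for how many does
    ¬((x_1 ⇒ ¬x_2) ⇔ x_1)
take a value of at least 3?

11

value 4: 6 assignments (counts)
value 3: 5 assignments (counts)
value 2: 6 assignments
value 1: 5 assignments
value 0: 3 assignments
So 11 of the 25 assignments meet the threshold.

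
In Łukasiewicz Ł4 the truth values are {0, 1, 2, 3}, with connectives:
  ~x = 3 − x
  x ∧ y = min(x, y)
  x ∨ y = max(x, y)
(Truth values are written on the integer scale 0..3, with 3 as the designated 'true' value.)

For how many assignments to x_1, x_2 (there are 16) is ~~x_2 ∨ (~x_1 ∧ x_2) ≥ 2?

8

x_1 = 0, x_2 = 0 ↦ 0  <
x_1 = 0, x_2 = 1 ↦ 1  <
x_1 = 0, x_2 = 2 ↦ 2  ≥
x_1 = 0, x_2 = 3 ↦ 3  ≥
x_1 = 1, x_2 = 0 ↦ 0  <
x_1 = 1, x_2 = 1 ↦ 1  <
x_1 = 1, x_2 = 2 ↦ 2  ≥
x_1 = 1, x_2 = 3 ↦ 3  ≥
x_1 = 2, x_2 = 0 ↦ 0  <
x_1 = 2, x_2 = 1 ↦ 1  <
x_1 = 2, x_2 = 2 ↦ 2  ≥
x_1 = 2, x_2 = 3 ↦ 3  ≥
x_1 = 3, x_2 = 0 ↦ 0  <
x_1 = 3, x_2 = 1 ↦ 1  <
x_1 = 3, x_2 = 2 ↦ 2  ≥
x_1 = 3, x_2 = 3 ↦ 3  ≥
So 8 of the 16 assignments meet the threshold.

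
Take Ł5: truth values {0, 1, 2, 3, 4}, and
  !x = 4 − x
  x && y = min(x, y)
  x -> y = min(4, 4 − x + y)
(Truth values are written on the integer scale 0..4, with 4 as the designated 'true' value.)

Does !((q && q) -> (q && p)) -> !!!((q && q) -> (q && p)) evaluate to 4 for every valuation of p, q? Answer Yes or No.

Yes

At p = 0, q = 2, for instance:
q && q = 2 && 2 = 2
q && p = 2 && 0 = 0
(q && q) -> (q && p) = 2 -> 0 = 2
!((q && q) -> (q && p)) = !2 = 2
!!((q && q) -> (q && p)) = !2 = 2
!!!((q && q) -> (q && p)) = !2 = 2
!((q && q) -> (q && p)) -> !!!((q && q) -> (q && p)) = 2 -> 2 = 4
and checking the remaining 24 assignments likewise gives ≥ 4 in every case.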